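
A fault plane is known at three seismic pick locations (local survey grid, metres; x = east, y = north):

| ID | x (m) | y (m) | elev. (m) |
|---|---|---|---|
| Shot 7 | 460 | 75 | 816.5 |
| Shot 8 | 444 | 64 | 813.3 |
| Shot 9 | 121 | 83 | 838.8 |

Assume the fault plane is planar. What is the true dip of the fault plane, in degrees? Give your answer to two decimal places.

Two edge vectors: Shot 7→Shot 8 = (-16, -11, -3.2), Shot 7→Shot 9 = (-339, 8, 22.3).
Normal n = (Shot 7→Shot 8) × (Shot 7→Shot 9) = (-219.7, 1441.6, -3857).
So ∂z/∂x = −n_x/n_z = −0.05696 and ∂z/∂y = −n_y/n_z = 0.37376.
Gradient magnitude |∇z| = √(a² + b²) = √(0.00324 + 0.13970) = 0.37808.
True dip = arctan(0.37808) = 20.71°, dipping toward S (azimuth ≈ 171°).

20.71°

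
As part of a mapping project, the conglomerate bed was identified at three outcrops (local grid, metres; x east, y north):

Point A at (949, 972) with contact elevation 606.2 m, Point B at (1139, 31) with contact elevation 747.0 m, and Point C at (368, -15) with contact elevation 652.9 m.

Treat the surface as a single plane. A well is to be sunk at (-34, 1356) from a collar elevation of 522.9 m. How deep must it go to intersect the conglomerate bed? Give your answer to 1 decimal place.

91.3 m

Two edge vectors: Point A→Point B = (190, -941, 140.8), Point A→Point C = (-581, -987, 46.7).
Normal n = (Point A→Point B) × (Point A→Point C) = (95024.9, -90677.8, -734251).
So ∂z/∂x = −n_x/n_z = 0.129417 and ∂z/∂y = −n_y/n_z = −0.123497.
Intercept c from Point A: 606.2 − 122.82 + 120.04 = 603.42.
At (-34, 1356): z_contact = −4.40 − 167.46 + 603.42 = 431.56 m.
Depth below ground = 522.9 − 431.56 = 91.3 m.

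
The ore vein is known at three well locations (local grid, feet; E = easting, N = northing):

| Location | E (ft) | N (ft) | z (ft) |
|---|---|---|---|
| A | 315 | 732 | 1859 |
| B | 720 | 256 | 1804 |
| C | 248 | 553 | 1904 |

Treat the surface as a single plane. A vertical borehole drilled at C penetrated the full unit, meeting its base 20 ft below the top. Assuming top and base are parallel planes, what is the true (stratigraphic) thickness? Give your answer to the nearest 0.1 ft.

19.0 ft

Two edge vectors: A→B = (405, -476, -55), A→C = (-67, -179, 45).
Normal n = (A→B) × (A→C) = (-31265, -14540, -104387).
So ∂z/∂E = −n_x/n_z = −0.29951 and ∂z/∂N = −n_y/n_z = −0.13929.
|∇z| = √(a²+b²) = 0.33032, so dip δ = arctan(0.33032) = 18.28°.
True thickness = vertical thickness × cos δ = 20 × cos 18.28° = 19.0 ft.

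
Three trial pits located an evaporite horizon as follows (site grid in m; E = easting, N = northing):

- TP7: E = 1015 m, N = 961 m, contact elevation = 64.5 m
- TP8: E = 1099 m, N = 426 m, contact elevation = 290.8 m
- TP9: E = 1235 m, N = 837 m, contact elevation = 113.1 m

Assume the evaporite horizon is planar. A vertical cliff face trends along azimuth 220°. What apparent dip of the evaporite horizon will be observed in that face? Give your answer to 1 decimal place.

18.7°

Two edge vectors: TP7→TP8 = (84, -535, 226.3), TP7→TP9 = (220, -124, 48.6).
Normal n = (TP7→TP8) × (TP7→TP9) = (2060.2, 45703.6, 107284).
So ∂z/∂E = −n_x/n_z = −0.01920 and ∂z/∂N = −n_y/n_z = −0.42601.
Unit vector along 220° is (sin 220°, cos 220°) = (-0.6428, -0.7660).
Slope in that direction = a·(-0.6428) + b·(-0.7660) = 0.33868.
Apparent dip = arctan|0.33868| = 18.7° (true dip is 23.1°, so apparent ≤ true as expected).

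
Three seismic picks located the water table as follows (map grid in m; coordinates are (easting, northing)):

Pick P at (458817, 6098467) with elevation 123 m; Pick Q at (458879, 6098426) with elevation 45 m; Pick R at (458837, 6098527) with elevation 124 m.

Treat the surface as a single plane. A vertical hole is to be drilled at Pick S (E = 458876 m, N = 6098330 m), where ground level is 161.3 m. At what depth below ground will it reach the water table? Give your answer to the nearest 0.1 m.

Let the plane be z = a·E + b·N + c.
Pick Q−Pick P: 62a − 41b = −78;  Pick R−Pick P: 20a + 60b = 1.
Solving gives a = −1.021806167, b = 0.357268722.
Then c = 123 − a·458817 − b·6098467 = −1709846.47.
At (458876, 6098330): z_contact = −468882.33 + 2178742.57 − 1709846.47 = 13.77 m.
Depth below ground = 161.3 − 13.77 = 147.5 m.

147.5 m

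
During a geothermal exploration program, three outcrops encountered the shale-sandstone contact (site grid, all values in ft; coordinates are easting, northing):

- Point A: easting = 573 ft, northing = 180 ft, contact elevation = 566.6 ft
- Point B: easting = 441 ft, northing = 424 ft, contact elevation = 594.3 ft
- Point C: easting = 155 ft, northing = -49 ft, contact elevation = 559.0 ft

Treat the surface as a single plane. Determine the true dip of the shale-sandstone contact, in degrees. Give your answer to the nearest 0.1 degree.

Two edge vectors: Point A→Point B = (-132, 244, 27.7), Point A→Point C = (-418, -229, -7.6).
Normal n = (Point A→Point B) × (Point A→Point C) = (4488.9, -12581.8, 132220).
So ∂z/∂easting = −n_x/n_z = −0.03395 and ∂z/∂northing = −n_y/n_z = 0.09516.
Gradient magnitude |∇z| = √(a² + b²) = √(0.00115 + 0.00906) = 0.10103.
True dip = arctan(0.10103) = 5.8°, dipping toward SSE (azimuth ≈ 160°).

5.8°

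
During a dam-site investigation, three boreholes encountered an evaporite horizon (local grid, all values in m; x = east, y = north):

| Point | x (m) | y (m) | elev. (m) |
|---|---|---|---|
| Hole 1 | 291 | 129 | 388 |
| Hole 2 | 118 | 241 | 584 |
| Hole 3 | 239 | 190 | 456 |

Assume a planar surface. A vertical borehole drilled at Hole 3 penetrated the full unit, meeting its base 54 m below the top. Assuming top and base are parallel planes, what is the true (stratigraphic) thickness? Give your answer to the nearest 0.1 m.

38.6 m

Let the plane be z = a·x + b·y + c.
Hole 2−Hole 1: −173a + 112b = 196;  Hole 3−Hole 1: −52a + 61b = 68.
Solving gives a = −0.91774, b = 0.33242.
|∇z| = √(a²+b²) = 0.97609, so dip δ = arctan(0.97609) = 44.31°.
True thickness = vertical thickness × cos δ = 54 × cos 44.31° = 38.6 m.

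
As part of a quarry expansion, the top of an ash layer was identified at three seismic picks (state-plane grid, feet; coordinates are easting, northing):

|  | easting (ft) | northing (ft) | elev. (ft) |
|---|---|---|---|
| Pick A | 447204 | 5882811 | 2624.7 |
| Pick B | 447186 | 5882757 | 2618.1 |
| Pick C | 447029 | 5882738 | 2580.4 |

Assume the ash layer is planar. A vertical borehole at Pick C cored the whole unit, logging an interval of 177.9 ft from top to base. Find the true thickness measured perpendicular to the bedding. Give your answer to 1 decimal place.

Two edge vectors: Pick A→Pick B = (-18, -54, -6.6), Pick A→Pick C = (-175, -73, -44.3).
Normal n = (Pick A→Pick B) × (Pick A→Pick C) = (1910.4, 357.6, -8136).
So ∂z/∂easting = −n_x/n_z = 0.23481 and ∂z/∂northing = −n_y/n_z = 0.04395.
|∇z| = √(a²+b²) = 0.23889, so dip δ = arctan(0.23889) = 13.44°.
True thickness = vertical thickness × cos δ = 177.9 × cos 13.44° = 173.0 ft.

173.0 ft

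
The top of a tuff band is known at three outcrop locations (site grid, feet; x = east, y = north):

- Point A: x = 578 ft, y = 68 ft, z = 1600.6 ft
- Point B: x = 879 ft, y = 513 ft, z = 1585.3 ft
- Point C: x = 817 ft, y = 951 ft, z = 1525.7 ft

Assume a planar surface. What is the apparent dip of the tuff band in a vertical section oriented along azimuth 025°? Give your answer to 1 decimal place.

3.1°

Let the plane be z = a·x + b·y + c.
Point B−Point A: 301a + 445b = −15.3;  Point C−Point A: 239a + 883b = −74.9.
Solving gives a = 0.12432, b = −0.11847.
Unit vector along 025° is (sin 25°, cos 25°) = (0.4226, 0.9063).
Slope in that direction = a·(0.4226) + b·(0.9063) = −0.05483.
Apparent dip = arctan|0.05483| = 3.1° (true dip is 9.7°, so apparent ≤ true as expected).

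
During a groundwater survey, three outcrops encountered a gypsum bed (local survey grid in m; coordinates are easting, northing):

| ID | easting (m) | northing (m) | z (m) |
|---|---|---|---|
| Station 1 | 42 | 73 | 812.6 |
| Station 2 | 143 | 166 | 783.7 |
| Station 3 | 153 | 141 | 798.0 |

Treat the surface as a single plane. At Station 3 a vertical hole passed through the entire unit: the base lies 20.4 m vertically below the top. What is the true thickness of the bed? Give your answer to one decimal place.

Let the plane be z = a·easting + b·northing + c.
Station 2−Station 1: 101a + 93b = −28.9;  Station 3−Station 1: 111a + 68b = −14.6.
Solving gives a = 0.17580, b = −0.50168.
|∇z| = √(a²+b²) = 0.53159, so dip δ = arctan(0.53159) = 27.99°.
True thickness = vertical thickness × cos δ = 20.4 × cos 27.99° = 18.0 m.

18.0 m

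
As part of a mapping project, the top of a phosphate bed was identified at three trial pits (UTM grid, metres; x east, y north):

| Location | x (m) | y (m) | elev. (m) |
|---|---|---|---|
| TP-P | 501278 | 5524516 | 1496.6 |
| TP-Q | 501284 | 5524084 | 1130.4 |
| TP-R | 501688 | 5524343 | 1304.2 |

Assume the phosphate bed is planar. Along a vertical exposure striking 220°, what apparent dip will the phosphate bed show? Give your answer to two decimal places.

29.94°

Let the plane be z = a·x + b·y + c.
TP-Q−TP-P: 6a − 432b = −366.2;  TP-R−TP-P: 410a − 173b = −192.4.
Solving gives a = −0.11224, b = 0.84613.
Unit vector along 220° is (sin 220°, cos 220°) = (-0.6428, -0.7660).
Slope in that direction = a·(-0.6428) + b·(-0.7660) = −0.57602.
Apparent dip = arctan|0.57602| = 29.94° (true dip is 40.5°, so apparent ≤ true as expected).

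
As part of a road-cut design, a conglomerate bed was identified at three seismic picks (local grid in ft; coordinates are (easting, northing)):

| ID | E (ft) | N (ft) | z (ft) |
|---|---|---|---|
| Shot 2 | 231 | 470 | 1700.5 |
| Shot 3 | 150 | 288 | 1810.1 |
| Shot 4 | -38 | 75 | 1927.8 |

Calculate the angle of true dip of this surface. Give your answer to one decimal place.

Let the plane be z = a·E + b·N + c.
Shot 3−Shot 2: −81a − 182b = 109.6;  Shot 4−Shot 2: −269a − 395b = 227.3.
Solving gives a = 0.11339, b = −0.65266.
Gradient magnitude |∇z| = √(a² + b²) = √(0.01286 + 0.42597) = 0.66244.
True dip = arctan(0.66244) = 33.5°, dipping toward N (azimuth ≈ 350°).

33.5°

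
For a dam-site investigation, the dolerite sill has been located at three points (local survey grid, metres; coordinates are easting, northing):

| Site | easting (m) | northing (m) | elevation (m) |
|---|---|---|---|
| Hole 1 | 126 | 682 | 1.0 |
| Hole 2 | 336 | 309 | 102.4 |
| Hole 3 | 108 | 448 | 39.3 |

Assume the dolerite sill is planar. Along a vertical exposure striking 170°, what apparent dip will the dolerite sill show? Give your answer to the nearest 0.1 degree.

11.5°

Let the plane be z = a·easting + b·northing + c.
Hole 2−Hole 1: 210a − 373b = 101.4;  Hole 3−Hole 1: −18a − 234b = 38.3.
Solving gives a = 0.16904, b = −0.17668.
Unit vector along 170° is (sin 170°, cos 170°) = (0.1736, -0.9848).
Slope in that direction = a·(0.1736) + b·(-0.9848) = 0.20335.
Apparent dip = arctan|0.20335| = 11.5° (true dip is 13.7°, so apparent ≤ true as expected).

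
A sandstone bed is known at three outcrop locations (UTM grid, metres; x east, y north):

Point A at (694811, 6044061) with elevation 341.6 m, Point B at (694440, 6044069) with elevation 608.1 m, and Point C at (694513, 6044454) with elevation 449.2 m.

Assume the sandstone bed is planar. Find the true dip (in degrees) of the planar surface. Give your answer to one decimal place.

37.8°

Two edge vectors: Point A→Point B = (-371, 8, 266.5), Point A→Point C = (-298, 393, 107.6).
Normal n = (Point A→Point B) × (Point A→Point C) = (-103873.7, -39497.4, -143419).
So ∂z/∂x = −n_x/n_z = −0.72427 and ∂z/∂y = −n_y/n_z = −0.27540.
Gradient magnitude |∇z| = √(a² + b²) = √(0.52456 + 0.07584) = 0.77486.
True dip = arctan(0.77486) = 37.8°, dipping toward ENE (azimuth ≈ 069°).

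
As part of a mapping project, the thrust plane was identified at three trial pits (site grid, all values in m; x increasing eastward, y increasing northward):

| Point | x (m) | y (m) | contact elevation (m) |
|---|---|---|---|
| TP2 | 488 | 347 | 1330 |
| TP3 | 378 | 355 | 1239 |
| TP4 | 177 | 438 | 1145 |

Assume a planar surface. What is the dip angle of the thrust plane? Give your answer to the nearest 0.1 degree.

54.3°

Two edge vectors: TP2→TP3 = (-110, 8, -91), TP2→TP4 = (-311, 91, -185).
Normal n = (TP2→TP3) × (TP2→TP4) = (6801, 7951, -7522).
So ∂z/∂x = −n_x/n_z = 0.90415 and ∂z/∂y = −n_y/n_z = 1.05703.
Gradient magnitude |∇z| = √(a² + b²) = √(0.81748 + 1.11732) = 1.39097.
True dip = arctan(1.39097) = 54.3°, dipping toward SW (azimuth ≈ 221°).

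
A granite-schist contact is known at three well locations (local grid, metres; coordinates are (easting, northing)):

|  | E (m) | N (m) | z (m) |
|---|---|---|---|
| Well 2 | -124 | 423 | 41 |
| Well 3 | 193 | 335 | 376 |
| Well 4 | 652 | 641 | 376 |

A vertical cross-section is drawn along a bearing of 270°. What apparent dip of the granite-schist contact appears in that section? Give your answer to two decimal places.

36.73°

Two edge vectors: Well 2→Well 3 = (317, -88, 335), Well 2→Well 4 = (776, 218, 335).
Normal n = (Well 2→Well 3) × (Well 2→Well 4) = (-102510, 153765, 137394).
So ∂z/∂E = −n_x/n_z = 0.74610 and ∂z/∂N = −n_y/n_z = −1.11915.
Unit vector along 270° is (sin 270°, cos 270°) = (-1.0000, -0.0000).
Slope in that direction = a·(-1.0000) + b·(-0.0000) = −0.74610.
Apparent dip = arctan|0.74610| = 36.73° (true dip is 53.4°, so apparent ≤ true as expected).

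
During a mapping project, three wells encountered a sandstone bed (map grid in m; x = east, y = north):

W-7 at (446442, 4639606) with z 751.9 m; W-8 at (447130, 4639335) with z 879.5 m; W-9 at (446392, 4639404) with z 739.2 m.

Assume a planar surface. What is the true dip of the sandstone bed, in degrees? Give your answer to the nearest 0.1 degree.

10.9°

Two edge vectors: W-7→W-8 = (688, -271, 127.6), W-7→W-9 = (-50, -202, -12.7).
Normal n = (W-7→W-8) × (W-7→W-9) = (29216.9, 2357.6, -152526).
So ∂z/∂x = −n_x/n_z = 0.19155 and ∂z/∂y = −n_y/n_z = 0.01546.
Gradient magnitude |∇z| = √(a² + b²) = √(0.03669 + 0.00024) = 0.19218.
True dip = arctan(0.19218) = 10.9°, dipping toward W (azimuth ≈ 265°).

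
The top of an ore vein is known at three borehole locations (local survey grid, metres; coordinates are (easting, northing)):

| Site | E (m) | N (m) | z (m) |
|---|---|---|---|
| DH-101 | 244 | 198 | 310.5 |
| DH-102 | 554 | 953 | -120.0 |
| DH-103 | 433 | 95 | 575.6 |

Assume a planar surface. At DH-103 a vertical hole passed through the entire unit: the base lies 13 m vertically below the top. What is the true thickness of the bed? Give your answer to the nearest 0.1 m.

Two edge vectors: DH-101→DH-102 = (310, 755, -430.5), DH-101→DH-103 = (189, -103, 265.1).
Normal n = (DH-101→DH-102) × (DH-101→DH-103) = (155809, -163545.5, -174625).
So ∂z/∂E = −n_x/n_z = 0.89225 and ∂z/∂N = −n_y/n_z = −0.93655.
|∇z| = √(a²+b²) = 1.29354, so dip δ = arctan(1.29354) = 52.29°.
True thickness = vertical thickness × cos δ = 13 × cos 52.29° = 8.0 m.

8.0 m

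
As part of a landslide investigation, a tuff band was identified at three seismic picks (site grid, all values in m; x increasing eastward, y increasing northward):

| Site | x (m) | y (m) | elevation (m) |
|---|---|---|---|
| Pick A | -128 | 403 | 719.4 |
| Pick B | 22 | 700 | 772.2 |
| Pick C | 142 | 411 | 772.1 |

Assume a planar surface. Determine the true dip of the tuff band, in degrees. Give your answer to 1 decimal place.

Let the plane be z = a·x + b·y + c.
Pick B−Pick A: 150a + 297b = 52.8;  Pick C−Pick A: 270a + 8b = 52.7.
Solving gives a = 0.19280, b = 0.08040.
Gradient magnitude |∇z| = √(a² + b²) = √(0.03717 + 0.00646) = 0.20890.
True dip = arctan(0.20890) = 11.8°, dipping toward WSW (azimuth ≈ 247°).

11.8°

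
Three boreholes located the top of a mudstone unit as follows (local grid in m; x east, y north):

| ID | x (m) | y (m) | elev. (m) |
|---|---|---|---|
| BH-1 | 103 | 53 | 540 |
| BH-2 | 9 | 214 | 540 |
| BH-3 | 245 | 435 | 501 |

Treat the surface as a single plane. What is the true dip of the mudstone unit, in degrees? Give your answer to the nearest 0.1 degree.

7.1°

Let the plane be z = a·x + b·y + c.
BH-2−BH-1: −94a + 161b = 0;  BH-3−BH-1: 142a + 382b = −39.
Solving gives a = −0.10684, b = −0.06238.
Gradient magnitude |∇z| = √(a² + b²) = √(0.01141 + 0.00389) = 0.12372.
True dip = arctan(0.12372) = 7.1°, dipping toward ENE (azimuth ≈ 060°).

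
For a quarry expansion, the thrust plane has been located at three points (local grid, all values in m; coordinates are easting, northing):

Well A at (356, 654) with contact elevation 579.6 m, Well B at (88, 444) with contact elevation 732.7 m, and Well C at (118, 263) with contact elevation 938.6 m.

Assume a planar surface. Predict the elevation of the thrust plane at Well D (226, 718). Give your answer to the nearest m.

473 m

Two edge vectors: Well A→Well B = (-268, -210, 153.1), Well A→Well C = (-238, -391, 359).
Normal n = (Well A→Well B) × (Well A→Well C) = (-15527.9, 59774.2, 54808).
So ∂z/∂easting = −n_x/n_z = 0.28331 and ∂z/∂northing = −n_y/n_z = −1.09061.
Intercept c from Well A: 579.6 − 100.86 + 713.26 = 1192.00.
At (226, 718): z = 64.0 − 783.1 + 1192.00 = 473.0 m.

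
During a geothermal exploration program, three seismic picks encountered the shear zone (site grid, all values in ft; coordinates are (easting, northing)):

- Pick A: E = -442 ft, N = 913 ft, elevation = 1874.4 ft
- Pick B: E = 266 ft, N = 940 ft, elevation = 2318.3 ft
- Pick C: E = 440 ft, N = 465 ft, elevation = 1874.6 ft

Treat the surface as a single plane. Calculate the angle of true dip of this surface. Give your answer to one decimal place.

52.2°

Let the plane be z = a·E + b·N + c.
Pick B−Pick A: 708a + 27b = 443.9;  Pick C−Pick A: 882a − 448b = 0.2.
Solving gives a = 0.58321, b = 1.14774.
Gradient magnitude |∇z| = √(a² + b²) = √(0.34013 + 1.31731) = 1.28742.
True dip = arctan(1.28742) = 52.2°, dipping toward SSW (azimuth ≈ 207°).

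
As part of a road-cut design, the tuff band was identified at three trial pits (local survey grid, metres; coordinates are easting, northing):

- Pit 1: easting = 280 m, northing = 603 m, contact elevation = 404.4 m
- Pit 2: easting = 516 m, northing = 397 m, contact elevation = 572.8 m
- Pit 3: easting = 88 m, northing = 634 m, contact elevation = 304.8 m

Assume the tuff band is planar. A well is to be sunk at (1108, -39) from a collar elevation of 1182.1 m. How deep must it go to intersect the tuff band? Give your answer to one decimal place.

Let the plane be z = a·easting + b·northing + c.
Pit 2−Pit 1: 236a − 206b = 168.4;  Pit 3−Pit 1: −192a + 31b = −99.6.
Solving gives a = 0.474538, b = −0.273831.
Then c = 404.4 − a·280 − b·603 = 436.65.
At (1108, -39): z_contact = 525.79 + 10.68 + 436.65 = 973.12 m.
Depth below ground = 1182.1 − 973.12 = 209.0 m.

209.0 m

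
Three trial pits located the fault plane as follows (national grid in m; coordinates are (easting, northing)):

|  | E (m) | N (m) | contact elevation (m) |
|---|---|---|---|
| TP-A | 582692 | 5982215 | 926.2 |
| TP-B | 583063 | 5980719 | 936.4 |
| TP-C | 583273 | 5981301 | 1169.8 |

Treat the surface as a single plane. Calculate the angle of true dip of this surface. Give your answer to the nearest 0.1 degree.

34.6°

Two edge vectors: TP-A→TP-B = (371, -1496, 10.2), TP-A→TP-C = (581, -914, 243.6).
Normal n = (TP-A→TP-B) × (TP-A→TP-C) = (-355102.8, -84449.4, 530082).
So ∂z/∂E = −n_x/n_z = 0.66990 and ∂z/∂N = −n_y/n_z = 0.15931.
Gradient magnitude |∇z| = √(a² + b²) = √(0.44877 + 0.02538) = 0.68858.
True dip = arctan(0.68858) = 34.6°, dipping toward WSW (azimuth ≈ 257°).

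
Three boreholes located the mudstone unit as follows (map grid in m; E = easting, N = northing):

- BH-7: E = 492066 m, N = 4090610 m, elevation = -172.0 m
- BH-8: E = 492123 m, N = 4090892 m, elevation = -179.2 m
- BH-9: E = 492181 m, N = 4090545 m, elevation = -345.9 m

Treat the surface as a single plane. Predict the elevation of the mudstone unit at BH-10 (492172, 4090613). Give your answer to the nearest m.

Two edge vectors: BH-7→BH-8 = (57, 282, -7.2), BH-7→BH-9 = (115, -65, -173.9).
Normal n = (BH-7→BH-8) × (BH-7→BH-9) = (-49507.8, 9084.3, -36135).
So ∂z/∂E = −n_x/n_z = −1.37007887 and ∂z/∂N = −n_y/n_z = 0.25139892.
Intercept c from BH-7: -172 + 674169.23 − 1028374.94 = −354377.71.
At (492172, 4090613): z = −674314.5 + 1028375.7 − 354377.71 = -316.5 m.

-316 m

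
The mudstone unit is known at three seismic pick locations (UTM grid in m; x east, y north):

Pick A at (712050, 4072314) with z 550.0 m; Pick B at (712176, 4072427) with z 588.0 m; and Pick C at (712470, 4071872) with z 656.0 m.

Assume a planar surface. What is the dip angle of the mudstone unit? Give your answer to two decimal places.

Two edge vectors: Pick A→Pick B = (126, 113, 38), Pick A→Pick C = (420, -442, 106).
Normal n = (Pick A→Pick B) × (Pick A→Pick C) = (28774, 2604, -103152).
So ∂z/∂x = −n_x/n_z = 0.27895 and ∂z/∂y = −n_y/n_z = 0.02524.
Gradient magnitude |∇z| = √(a² + b²) = √(0.07781 + 0.00064) = 0.28009.
True dip = arctan(0.28009) = 15.65°, dipping toward W (azimuth ≈ 265°).

15.65°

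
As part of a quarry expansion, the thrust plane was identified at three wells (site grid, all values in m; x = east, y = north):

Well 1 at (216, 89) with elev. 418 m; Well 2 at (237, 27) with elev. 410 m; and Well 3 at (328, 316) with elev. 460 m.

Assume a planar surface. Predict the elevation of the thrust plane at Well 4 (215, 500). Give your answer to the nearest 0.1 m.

480.3 m

Two edge vectors: Well 1→Well 2 = (21, -62, -8), Well 1→Well 3 = (112, 227, 42).
Normal n = (Well 1→Well 2) × (Well 1→Well 3) = (-788, -1778, 11711).
So ∂z/∂x = −n_x/n_z = 0.06729 and ∂z/∂y = −n_y/n_z = 0.15182.
Intercept c from Well 1: 418 − 14.53 − 13.51 = 389.95.
At (215, 500): z = 14.5 + 75.9 + 389.95 = 480.3 m.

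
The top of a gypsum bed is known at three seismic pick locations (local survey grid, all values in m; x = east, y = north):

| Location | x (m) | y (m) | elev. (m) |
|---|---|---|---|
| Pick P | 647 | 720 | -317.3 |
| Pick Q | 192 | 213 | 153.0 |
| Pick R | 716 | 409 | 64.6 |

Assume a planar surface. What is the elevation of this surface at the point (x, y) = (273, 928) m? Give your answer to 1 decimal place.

Let the plane be z = a·x + b·y + c.
Pick Q−Pick P: −455a − 507b = 470.3;  Pick R−Pick P: 69a − 311b = 381.9.
Solving gives a = 0.26835, b = −1.16844.
Then c = -317.3 − a·647 − b·720 = 350.35.
At (273, 928): z = 73.3 − 1084.3 + 350.35 = -660.7 m.

-660.7 m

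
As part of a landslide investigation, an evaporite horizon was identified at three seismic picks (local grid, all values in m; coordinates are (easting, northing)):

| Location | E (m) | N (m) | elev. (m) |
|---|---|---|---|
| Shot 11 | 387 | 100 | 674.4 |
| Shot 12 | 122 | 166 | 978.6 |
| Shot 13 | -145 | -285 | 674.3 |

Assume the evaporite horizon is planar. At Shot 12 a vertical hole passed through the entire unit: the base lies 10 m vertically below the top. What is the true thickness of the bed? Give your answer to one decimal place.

5.7 m

Let the plane be z = a·E + b·N + c.
Shot 12−Shot 11: −265a + 66b = 304.2;  Shot 13−Shot 11: −532a − 385b = −0.1.
Solving gives a = −0.85397, b = 1.18029.
|∇z| = √(a²+b²) = 1.45682, so dip δ = arctan(1.45682) = 55.53°.
True thickness = vertical thickness × cos δ = 10 × cos 55.53° = 5.7 m.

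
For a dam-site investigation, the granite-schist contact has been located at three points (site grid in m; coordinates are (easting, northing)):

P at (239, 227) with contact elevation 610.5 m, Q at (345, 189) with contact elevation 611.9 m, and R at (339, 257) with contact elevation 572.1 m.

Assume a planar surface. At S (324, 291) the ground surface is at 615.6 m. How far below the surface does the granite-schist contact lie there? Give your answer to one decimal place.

61.0 m

Two edge vectors: P→Q = (106, -38, 1.4), P→R = (100, 30, -38.4).
Normal n = (P→Q) × (P→R) = (1417.2, 4210.4, 6980).
So ∂z/∂E = −n_x/n_z = −0.20304 and ∂z/∂N = −n_y/n_z = −0.60321.
Intercept c from P: 610.5 + 48.53 + 136.93 = 795.95.
At (324, 291): z_contact = −65.78 − 175.53 + 795.95 = 554.64 m.
Depth below ground = 615.6 − 554.64 = 61.0 m.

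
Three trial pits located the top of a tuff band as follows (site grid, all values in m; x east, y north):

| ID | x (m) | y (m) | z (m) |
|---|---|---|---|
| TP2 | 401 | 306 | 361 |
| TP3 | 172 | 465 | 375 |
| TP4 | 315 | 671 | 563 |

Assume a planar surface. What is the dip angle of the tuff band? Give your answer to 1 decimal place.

Let the plane be z = a·x + b·y + c.
TP3−TP2: −229a + 159b = 14;  TP4−TP2: −86a + 365b = 202.
Solving gives a = 0.38632, b = 0.64445.
Gradient magnitude |∇z| = √(a² + b²) = √(0.14924 + 0.41531) = 0.75137.
True dip = arctan(0.75137) = 36.9°, dipping toward SSW (azimuth ≈ 211°).

36.9°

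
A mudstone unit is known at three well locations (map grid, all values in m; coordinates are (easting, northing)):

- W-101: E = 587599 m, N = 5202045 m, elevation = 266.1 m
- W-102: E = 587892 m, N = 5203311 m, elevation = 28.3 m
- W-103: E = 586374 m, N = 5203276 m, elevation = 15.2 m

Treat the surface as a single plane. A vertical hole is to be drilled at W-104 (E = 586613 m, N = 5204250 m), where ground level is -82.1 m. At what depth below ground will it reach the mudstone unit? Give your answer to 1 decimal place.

Two edge vectors: W-101→W-102 = (293, 1266, -237.8), W-101→W-103 = (-1225, 1231, -250.9).
Normal n = (W-101→W-102) × (W-101→W-103) = (-24907.6, 364818.7, 1911533).
So ∂z/∂E = −n_x/n_z = 0.013030170 and ∂z/∂N = −n_y/n_z = −0.190851374.
Intercept c from W-101: 266.1 − 7656.51 + 992817.44 = 985427.02.
At (586613, 5204250): z_contact = 7643.67 − 993238.26 + 985427.02 = -167.58 m.
Depth below ground = -82.1 − (-167.58) = 85.5 m.

85.5 m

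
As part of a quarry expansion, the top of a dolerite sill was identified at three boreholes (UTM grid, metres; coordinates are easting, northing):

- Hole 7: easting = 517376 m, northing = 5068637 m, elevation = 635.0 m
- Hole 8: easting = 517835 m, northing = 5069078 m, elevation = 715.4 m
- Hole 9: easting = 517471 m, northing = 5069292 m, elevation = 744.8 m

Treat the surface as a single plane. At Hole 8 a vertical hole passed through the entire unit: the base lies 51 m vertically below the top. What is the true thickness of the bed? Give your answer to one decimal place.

Let the plane be z = a·easting + b·northing + c.
Hole 8−Hole 7: 459a + 441b = 80.4;  Hole 9−Hole 7: 95a + 655b = 109.8.
Solving gives a = 0.01639, b = 0.16526.
|∇z| = √(a²+b²) = 0.16607, so dip δ = arctan(0.16607) = 9.43°.
True thickness = vertical thickness × cos δ = 51 × cos 9.43° = 50.3 m.

50.3 m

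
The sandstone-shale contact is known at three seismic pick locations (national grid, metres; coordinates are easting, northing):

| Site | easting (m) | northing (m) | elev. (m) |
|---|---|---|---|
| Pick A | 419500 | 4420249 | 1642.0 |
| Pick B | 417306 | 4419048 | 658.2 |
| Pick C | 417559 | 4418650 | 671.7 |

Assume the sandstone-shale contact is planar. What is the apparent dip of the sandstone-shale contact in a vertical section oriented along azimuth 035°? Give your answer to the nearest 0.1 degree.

19.4°

Let the plane be z = a·easting + b·northing + c.
Pick B−Pick A: −2194a − 1201b = −983.8;  Pick C−Pick A: −1941a − 1599b = −970.3.
Solving gives a = 0.34643, b = 0.18630.
Unit vector along 035° is (sin 35°, cos 35°) = (0.5736, 0.8192).
Slope in that direction = a·(0.5736) + b·(0.8192) = 0.35131.
Apparent dip = arctan|0.35131| = 19.4° (true dip is 21.5°, so apparent ≤ true as expected).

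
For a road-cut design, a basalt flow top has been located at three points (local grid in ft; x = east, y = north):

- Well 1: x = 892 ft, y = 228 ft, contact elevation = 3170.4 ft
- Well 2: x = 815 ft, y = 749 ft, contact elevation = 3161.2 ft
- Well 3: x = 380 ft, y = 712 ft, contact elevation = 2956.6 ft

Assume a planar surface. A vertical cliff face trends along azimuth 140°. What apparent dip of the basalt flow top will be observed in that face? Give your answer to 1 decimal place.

14.6°

Let the plane be z = a·x + b·y + c.
Well 2−Well 1: −77a + 521b = −9.2;  Well 3−Well 1: −512a + 484b = −213.8.
Solving gives a = 0.46599, b = 0.05121.
Unit vector along 140° is (sin 140°, cos 140°) = (0.6428, -0.7660).
Slope in that direction = a·(0.6428) + b·(-0.7660) = 0.26030.
Apparent dip = arctan|0.26030| = 14.6° (true dip is 25.1°, so apparent ≤ true as expected).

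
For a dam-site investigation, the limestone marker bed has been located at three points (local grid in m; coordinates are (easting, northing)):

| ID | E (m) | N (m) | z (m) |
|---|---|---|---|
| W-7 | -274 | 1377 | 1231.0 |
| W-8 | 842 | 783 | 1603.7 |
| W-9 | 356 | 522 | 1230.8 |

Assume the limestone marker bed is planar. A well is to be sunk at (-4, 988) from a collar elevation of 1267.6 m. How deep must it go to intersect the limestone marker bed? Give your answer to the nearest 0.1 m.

Two edge vectors: W-7→W-8 = (1116, -594, 372.7), W-7→W-9 = (630, -855, -0.2).
Normal n = (W-7→W-8) × (W-7→W-9) = (318777.3, 235024.2, -579960).
So ∂z/∂E = −n_x/n_z = 0.549654 and ∂z/∂N = −n_y/n_z = 0.405242.
Intercept c from W-7: 1231 + 150.61 − 558.02 = 823.59.
At (-4, 988): z_contact = −2.20 + 400.38 + 823.59 = 1221.77 m.
Depth below ground = 1267.6 − 1221.77 = 45.8 m.

45.8 m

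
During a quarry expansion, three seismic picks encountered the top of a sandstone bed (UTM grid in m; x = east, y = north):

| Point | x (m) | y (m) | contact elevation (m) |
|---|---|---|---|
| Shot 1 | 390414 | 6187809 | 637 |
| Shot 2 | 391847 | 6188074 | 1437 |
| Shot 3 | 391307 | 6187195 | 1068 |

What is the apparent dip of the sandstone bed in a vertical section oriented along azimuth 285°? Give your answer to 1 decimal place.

26.6°

Let the plane be z = a·x + b·y + c.
Shot 2−Shot 1: 1433a + 265b = 800;  Shot 3−Shot 1: 893a − 614b = 431.
Solving gives a = 0.54224, b = 0.08668.
Unit vector along 285° is (sin 285°, cos 285°) = (-0.9659, 0.2588).
Slope in that direction = a·(-0.9659) + b·(0.2588) = −0.50133.
Apparent dip = arctan|0.50133| = 26.6° (true dip is 28.8°, so apparent ≤ true as expected).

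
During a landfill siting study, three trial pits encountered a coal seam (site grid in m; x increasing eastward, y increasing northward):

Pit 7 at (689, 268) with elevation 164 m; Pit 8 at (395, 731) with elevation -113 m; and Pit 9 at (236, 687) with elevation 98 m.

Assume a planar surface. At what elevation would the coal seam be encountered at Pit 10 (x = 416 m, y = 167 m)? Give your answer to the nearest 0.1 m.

Two edge vectors: Pit 7→Pit 8 = (-294, 463, -277), Pit 7→Pit 9 = (-453, 419, -66).
Normal n = (Pit 7→Pit 8) × (Pit 7→Pit 9) = (85505, 106077, 86553).
So ∂z/∂x = −n_x/n_z = −0.98789 and ∂z/∂y = −n_y/n_z = −1.22557.
Intercept c from Pit 7: 164 + 680.66 + 328.45 = 1173.11.
At (416, 167): z = −411.0 − 204.7 + 1173.11 = 557.5 m.

557.5 m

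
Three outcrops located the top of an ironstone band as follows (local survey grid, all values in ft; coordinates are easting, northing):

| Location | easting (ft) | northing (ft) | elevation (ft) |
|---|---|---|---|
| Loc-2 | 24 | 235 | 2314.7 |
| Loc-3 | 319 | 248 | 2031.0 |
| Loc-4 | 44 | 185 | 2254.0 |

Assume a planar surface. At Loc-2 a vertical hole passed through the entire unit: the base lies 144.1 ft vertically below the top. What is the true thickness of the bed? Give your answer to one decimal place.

88.4 ft

Two edge vectors: Loc-2→Loc-3 = (295, 13, -283.7), Loc-2→Loc-4 = (20, -50, -60.7).
Normal n = (Loc-2→Loc-3) × (Loc-2→Loc-4) = (-14974.1, 12232.5, -15010).
So ∂z/∂easting = −n_x/n_z = −0.99761 and ∂z/∂northing = −n_y/n_z = 0.81496.
|∇z| = √(a²+b²) = 1.28817, so dip δ = arctan(1.28817) = 52.18°.
True thickness = vertical thickness × cos δ = 144.1 × cos 52.18° = 88.4 ft.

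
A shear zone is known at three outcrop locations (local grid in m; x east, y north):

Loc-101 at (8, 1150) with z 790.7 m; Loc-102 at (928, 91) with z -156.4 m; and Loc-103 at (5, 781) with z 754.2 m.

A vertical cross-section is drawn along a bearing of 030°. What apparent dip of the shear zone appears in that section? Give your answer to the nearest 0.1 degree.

19.9°

Let the plane be z = a·x + b·y + c.
Loc-102−Loc-101: 920a − 1059b = −947.1;  Loc-103−Loc-101: −3a − 369b = −36.5.
Solving gives a = −0.90711, b = 0.10629.
Unit vector along 030° is (sin 30°, cos 30°) = (0.5000, 0.8660).
Slope in that direction = a·(0.5000) + b·(0.8660) = −0.36150.
Apparent dip = arctan|0.36150| = 19.9° (true dip is 42.4°, so apparent ≤ true as expected).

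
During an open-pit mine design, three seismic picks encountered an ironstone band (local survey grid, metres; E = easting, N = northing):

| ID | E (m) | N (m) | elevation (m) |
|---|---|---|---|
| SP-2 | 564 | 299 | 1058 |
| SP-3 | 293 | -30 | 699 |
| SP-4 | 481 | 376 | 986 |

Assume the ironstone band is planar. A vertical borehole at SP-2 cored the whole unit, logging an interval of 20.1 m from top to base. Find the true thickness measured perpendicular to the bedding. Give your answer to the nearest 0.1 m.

Let the plane be z = a·E + b·N + c.
SP-3−SP-2: −271a − 329b = −359;  SP-4−SP-2: −83a + 77b = −72.
Solving gives a = 1.06553, b = 0.21350.
|∇z| = √(a²+b²) = 1.08671, so dip δ = arctan(1.08671) = 47.38°.
True thickness = vertical thickness × cos δ = 20.1 × cos 47.38° = 13.6 m.

13.6 m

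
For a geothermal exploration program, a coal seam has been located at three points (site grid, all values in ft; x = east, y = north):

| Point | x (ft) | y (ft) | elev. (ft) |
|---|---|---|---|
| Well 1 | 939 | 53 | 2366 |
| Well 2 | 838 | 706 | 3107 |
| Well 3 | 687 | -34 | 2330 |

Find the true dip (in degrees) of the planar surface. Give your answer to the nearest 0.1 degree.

Let the plane be z = a·x + b·y + c.
Well 2−Well 1: −101a + 653b = 741;  Well 3−Well 1: −252a − 87b = −36.
Solving gives a = −0.23629, b = 1.09822.
Gradient magnitude |∇z| = √(a² + b²) = √(0.05583 + 1.20608) = 1.12335.
True dip = arctan(1.12335) = 48.3°, dipping toward SSE (azimuth ≈ 168°).

48.3°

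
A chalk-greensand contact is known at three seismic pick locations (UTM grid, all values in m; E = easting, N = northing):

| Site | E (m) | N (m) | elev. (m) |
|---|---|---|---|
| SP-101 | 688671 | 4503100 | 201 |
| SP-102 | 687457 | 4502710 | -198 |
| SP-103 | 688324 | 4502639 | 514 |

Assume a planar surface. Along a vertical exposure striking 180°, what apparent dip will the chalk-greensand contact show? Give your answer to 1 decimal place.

Let the plane be z = a·E + b·N + c.
SP-102−SP-101: −1214a − 390b = −399;  SP-103−SP-101: −347a − 461b = 313.
Solving gives a = 0.72117, b = −1.22179.
Unit vector along 180° is (sin 180°, cos 180°) = (0.0000, -1.0000).
Slope in that direction = a·(0.0000) + b·(-1.0000) = 1.22179.
Apparent dip = arctan|1.22179| = 50.7° (true dip is 54.8°, so apparent ≤ true as expected).

50.7°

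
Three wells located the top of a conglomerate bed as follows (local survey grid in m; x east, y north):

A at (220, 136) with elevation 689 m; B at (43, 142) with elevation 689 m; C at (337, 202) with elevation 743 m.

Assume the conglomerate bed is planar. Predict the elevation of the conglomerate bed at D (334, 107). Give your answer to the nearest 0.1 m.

Two edge vectors: A→B = (-177, 6, 0), A→C = (117, 66, 54).
Normal n = (A→B) × (A→C) = (324, 9558, -12384).
So ∂z/∂x = −n_x/n_z = 0.02616 and ∂z/∂y = −n_y/n_z = 0.77180.
Intercept c from A: 689 − 5.76 − 104.97 = 578.28.
At (334, 107): z = 8.7 + 82.6 + 578.28 = 669.6 m.

669.6 m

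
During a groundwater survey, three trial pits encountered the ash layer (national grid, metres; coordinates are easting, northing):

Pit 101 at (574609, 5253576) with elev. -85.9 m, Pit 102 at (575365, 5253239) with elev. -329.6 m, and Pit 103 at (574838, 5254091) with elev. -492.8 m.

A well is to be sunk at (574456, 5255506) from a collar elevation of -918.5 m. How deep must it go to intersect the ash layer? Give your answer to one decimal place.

Let the plane be z = a·easting + b·northing + c.
Pit 102−Pit 101: 756a − 337b = −243.7;  Pit 103−Pit 101: 229a + 515b = −406.9.
Solving gives a = −0.562965662, b = −0.539768667.
Then c = -85.9 − a·574609 − b·5253576 = 3159114.95.
At (574456, 5255506): z_contact = −323399.00 − 2836757.47 + 3159114.95 = -1041.52 m.
Depth below ground = -918.5 − (-1041.52) = 123.0 m.

123.0 m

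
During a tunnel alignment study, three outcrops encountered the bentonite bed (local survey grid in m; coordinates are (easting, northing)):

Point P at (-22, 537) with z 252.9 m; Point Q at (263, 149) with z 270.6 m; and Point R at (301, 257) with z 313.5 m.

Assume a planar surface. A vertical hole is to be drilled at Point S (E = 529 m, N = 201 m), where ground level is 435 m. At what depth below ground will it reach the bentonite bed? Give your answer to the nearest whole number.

Let the plane be z = a·E + b·N + c.
Point Q−Point P: 285a − 388b = 17.7;  Point R−Point P: 323a − 280b = 60.6.
Solving gives a = 0.40763, b = 0.25380.
Then c = 252.9 − a·-22 − b·537 = 125.58.
At (529, 201): z_contact = 215.6 + 51.0 + 125.58 = 392.2 m.
Depth below ground = 435 − 392.2 = 43 m.

43 m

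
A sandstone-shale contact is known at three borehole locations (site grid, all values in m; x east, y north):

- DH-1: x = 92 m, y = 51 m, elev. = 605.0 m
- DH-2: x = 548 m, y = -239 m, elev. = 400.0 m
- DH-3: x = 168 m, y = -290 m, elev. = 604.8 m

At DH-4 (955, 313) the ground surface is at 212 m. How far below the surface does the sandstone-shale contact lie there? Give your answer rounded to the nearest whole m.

Two edge vectors: DH-1→DH-2 = (456, -290, -205), DH-1→DH-3 = (76, -341, -0.2).
Normal n = (DH-1→DH-2) × (DH-1→DH-3) = (-69847, -15488.8, -133456).
So ∂z/∂x = −n_x/n_z = −0.52337 and ∂z/∂y = −n_y/n_z = −0.11606.
Intercept c from DH-1: 605 + 48.15 + 5.92 = 659.07.
At (955, 313): z_contact = −499.8 − 36.3 + 659.07 = 122.9 m.
Depth below ground = 212 − 122.9 = 89 m.

89 m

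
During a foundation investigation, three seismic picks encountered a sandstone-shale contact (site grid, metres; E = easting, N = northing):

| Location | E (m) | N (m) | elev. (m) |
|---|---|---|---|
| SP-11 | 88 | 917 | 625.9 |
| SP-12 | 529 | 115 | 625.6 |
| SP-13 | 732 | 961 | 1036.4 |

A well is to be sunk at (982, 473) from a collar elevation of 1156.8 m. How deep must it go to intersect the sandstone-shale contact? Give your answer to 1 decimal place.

Let the plane be z = a·E + b·N + c.
SP-12−SP-11: 441a − 802b = −0.3;  SP-13−SP-11: 644a + 44b = 410.5.
Solving gives a = 0.61432, b = 0.33817.
Then c = 625.9 − a·88 − b·917 = 261.74.
At (982, 473): z_contact = 603.26 + 159.96 + 261.74 = 1024.95 m.
Depth below ground = 1156.8 − 1024.95 = 131.8 m.

131.8 m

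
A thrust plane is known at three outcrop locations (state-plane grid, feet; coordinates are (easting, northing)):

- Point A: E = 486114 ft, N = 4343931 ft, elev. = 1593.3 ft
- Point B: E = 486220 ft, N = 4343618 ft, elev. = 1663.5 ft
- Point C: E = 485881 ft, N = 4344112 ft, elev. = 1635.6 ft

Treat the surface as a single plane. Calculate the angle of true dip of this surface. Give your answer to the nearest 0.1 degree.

Two edge vectors: Point A→Point B = (106, -313, 70.2), Point A→Point C = (-233, 181, 42.3).
Normal n = (Point A→Point B) × (Point A→Point C) = (-25946.1, -20840.4, -53743).
So ∂z/∂E = −n_x/n_z = −0.48278 and ∂z/∂N = −n_y/n_z = −0.38778.
Gradient magnitude |∇z| = √(a² + b²) = √(0.23308 + 0.15037) = 0.61923.
True dip = arctan(0.61923) = 31.8°, dipping toward NE (azimuth ≈ 051°).

31.8°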